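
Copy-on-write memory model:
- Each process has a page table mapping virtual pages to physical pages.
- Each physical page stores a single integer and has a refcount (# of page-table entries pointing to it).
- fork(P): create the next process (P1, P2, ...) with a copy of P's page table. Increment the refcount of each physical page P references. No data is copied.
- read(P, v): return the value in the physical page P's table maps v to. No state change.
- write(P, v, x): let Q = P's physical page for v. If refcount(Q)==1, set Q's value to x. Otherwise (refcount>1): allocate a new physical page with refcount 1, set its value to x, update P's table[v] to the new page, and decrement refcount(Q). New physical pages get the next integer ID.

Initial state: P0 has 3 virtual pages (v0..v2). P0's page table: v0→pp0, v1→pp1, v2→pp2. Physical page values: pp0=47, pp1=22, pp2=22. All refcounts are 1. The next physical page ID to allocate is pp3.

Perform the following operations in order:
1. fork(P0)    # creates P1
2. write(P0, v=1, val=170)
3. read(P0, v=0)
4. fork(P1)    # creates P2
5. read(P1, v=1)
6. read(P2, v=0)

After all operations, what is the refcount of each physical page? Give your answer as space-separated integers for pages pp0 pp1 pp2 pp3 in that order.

Answer: 3 2 3 1

Derivation:
Op 1: fork(P0) -> P1. 3 ppages; refcounts: pp0:2 pp1:2 pp2:2
Op 2: write(P0, v1, 170). refcount(pp1)=2>1 -> COPY to pp3. 4 ppages; refcounts: pp0:2 pp1:1 pp2:2 pp3:1
Op 3: read(P0, v0) -> 47. No state change.
Op 4: fork(P1) -> P2. 4 ppages; refcounts: pp0:3 pp1:2 pp2:3 pp3:1
Op 5: read(P1, v1) -> 22. No state change.
Op 6: read(P2, v0) -> 47. No state change.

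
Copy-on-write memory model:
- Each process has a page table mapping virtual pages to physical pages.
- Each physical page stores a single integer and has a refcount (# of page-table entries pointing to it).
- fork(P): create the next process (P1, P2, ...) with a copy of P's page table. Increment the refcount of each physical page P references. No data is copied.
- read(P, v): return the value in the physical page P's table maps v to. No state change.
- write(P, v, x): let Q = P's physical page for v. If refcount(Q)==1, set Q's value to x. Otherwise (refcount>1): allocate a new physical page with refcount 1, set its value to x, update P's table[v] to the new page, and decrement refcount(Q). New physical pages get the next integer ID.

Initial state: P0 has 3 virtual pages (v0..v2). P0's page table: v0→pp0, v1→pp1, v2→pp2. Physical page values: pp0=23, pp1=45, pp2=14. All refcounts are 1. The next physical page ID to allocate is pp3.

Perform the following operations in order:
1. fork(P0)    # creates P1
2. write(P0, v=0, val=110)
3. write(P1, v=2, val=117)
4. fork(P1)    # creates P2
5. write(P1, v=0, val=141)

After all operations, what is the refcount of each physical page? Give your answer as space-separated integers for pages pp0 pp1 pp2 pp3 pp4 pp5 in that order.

Op 1: fork(P0) -> P1. 3 ppages; refcounts: pp0:2 pp1:2 pp2:2
Op 2: write(P0, v0, 110). refcount(pp0)=2>1 -> COPY to pp3. 4 ppages; refcounts: pp0:1 pp1:2 pp2:2 pp3:1
Op 3: write(P1, v2, 117). refcount(pp2)=2>1 -> COPY to pp4. 5 ppages; refcounts: pp0:1 pp1:2 pp2:1 pp3:1 pp4:1
Op 4: fork(P1) -> P2. 5 ppages; refcounts: pp0:2 pp1:3 pp2:1 pp3:1 pp4:2
Op 5: write(P1, v0, 141). refcount(pp0)=2>1 -> COPY to pp5. 6 ppages; refcounts: pp0:1 pp1:3 pp2:1 pp3:1 pp4:2 pp5:1

Answer: 1 3 1 1 2 1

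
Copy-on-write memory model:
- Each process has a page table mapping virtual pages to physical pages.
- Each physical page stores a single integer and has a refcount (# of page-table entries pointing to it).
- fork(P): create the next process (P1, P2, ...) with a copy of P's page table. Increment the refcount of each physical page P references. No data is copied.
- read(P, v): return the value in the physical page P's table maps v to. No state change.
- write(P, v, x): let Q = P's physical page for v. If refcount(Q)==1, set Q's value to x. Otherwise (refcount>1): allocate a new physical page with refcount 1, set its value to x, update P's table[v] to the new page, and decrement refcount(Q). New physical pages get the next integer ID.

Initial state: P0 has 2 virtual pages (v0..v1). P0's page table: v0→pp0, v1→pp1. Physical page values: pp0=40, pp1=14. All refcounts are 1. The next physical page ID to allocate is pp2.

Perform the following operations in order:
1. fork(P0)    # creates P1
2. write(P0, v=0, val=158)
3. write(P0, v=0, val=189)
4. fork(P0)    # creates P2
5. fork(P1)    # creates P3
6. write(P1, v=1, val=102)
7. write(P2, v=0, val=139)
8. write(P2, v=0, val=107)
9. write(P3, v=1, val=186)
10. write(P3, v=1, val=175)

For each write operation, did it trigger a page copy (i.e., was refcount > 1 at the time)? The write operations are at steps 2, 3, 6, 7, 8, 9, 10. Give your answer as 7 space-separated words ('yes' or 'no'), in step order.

Op 1: fork(P0) -> P1. 2 ppages; refcounts: pp0:2 pp1:2
Op 2: write(P0, v0, 158). refcount(pp0)=2>1 -> COPY to pp2. 3 ppages; refcounts: pp0:1 pp1:2 pp2:1
Op 3: write(P0, v0, 189). refcount(pp2)=1 -> write in place. 3 ppages; refcounts: pp0:1 pp1:2 pp2:1
Op 4: fork(P0) -> P2. 3 ppages; refcounts: pp0:1 pp1:3 pp2:2
Op 5: fork(P1) -> P3. 3 ppages; refcounts: pp0:2 pp1:4 pp2:2
Op 6: write(P1, v1, 102). refcount(pp1)=4>1 -> COPY to pp3. 4 ppages; refcounts: pp0:2 pp1:3 pp2:2 pp3:1
Op 7: write(P2, v0, 139). refcount(pp2)=2>1 -> COPY to pp4. 5 ppages; refcounts: pp0:2 pp1:3 pp2:1 pp3:1 pp4:1
Op 8: write(P2, v0, 107). refcount(pp4)=1 -> write in place. 5 ppages; refcounts: pp0:2 pp1:3 pp2:1 pp3:1 pp4:1
Op 9: write(P3, v1, 186). refcount(pp1)=3>1 -> COPY to pp5. 6 ppages; refcounts: pp0:2 pp1:2 pp2:1 pp3:1 pp4:1 pp5:1
Op 10: write(P3, v1, 175). refcount(pp5)=1 -> write in place. 6 ppages; refcounts: pp0:2 pp1:2 pp2:1 pp3:1 pp4:1 pp5:1

yes no yes yes no yes no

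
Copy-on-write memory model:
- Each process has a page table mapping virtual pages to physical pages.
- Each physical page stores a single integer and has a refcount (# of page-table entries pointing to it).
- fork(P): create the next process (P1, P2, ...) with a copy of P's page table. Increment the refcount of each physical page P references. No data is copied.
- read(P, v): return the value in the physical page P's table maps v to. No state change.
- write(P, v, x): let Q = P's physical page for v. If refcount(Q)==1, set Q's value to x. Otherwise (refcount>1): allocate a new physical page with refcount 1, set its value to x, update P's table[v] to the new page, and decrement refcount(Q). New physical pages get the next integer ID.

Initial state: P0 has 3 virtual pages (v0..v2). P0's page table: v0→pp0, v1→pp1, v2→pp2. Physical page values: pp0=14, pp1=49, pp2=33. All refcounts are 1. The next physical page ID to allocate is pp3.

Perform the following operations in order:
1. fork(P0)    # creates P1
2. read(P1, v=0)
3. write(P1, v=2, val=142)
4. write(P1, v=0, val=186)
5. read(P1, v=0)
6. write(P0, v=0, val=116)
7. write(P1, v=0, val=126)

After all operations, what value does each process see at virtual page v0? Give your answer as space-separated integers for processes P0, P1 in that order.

Op 1: fork(P0) -> P1. 3 ppages; refcounts: pp0:2 pp1:2 pp2:2
Op 2: read(P1, v0) -> 14. No state change.
Op 3: write(P1, v2, 142). refcount(pp2)=2>1 -> COPY to pp3. 4 ppages; refcounts: pp0:2 pp1:2 pp2:1 pp3:1
Op 4: write(P1, v0, 186). refcount(pp0)=2>1 -> COPY to pp4. 5 ppages; refcounts: pp0:1 pp1:2 pp2:1 pp3:1 pp4:1
Op 5: read(P1, v0) -> 186. No state change.
Op 6: write(P0, v0, 116). refcount(pp0)=1 -> write in place. 5 ppages; refcounts: pp0:1 pp1:2 pp2:1 pp3:1 pp4:1
Op 7: write(P1, v0, 126). refcount(pp4)=1 -> write in place. 5 ppages; refcounts: pp0:1 pp1:2 pp2:1 pp3:1 pp4:1
P0: v0 -> pp0 = 116
P1: v0 -> pp4 = 126

Answer: 116 126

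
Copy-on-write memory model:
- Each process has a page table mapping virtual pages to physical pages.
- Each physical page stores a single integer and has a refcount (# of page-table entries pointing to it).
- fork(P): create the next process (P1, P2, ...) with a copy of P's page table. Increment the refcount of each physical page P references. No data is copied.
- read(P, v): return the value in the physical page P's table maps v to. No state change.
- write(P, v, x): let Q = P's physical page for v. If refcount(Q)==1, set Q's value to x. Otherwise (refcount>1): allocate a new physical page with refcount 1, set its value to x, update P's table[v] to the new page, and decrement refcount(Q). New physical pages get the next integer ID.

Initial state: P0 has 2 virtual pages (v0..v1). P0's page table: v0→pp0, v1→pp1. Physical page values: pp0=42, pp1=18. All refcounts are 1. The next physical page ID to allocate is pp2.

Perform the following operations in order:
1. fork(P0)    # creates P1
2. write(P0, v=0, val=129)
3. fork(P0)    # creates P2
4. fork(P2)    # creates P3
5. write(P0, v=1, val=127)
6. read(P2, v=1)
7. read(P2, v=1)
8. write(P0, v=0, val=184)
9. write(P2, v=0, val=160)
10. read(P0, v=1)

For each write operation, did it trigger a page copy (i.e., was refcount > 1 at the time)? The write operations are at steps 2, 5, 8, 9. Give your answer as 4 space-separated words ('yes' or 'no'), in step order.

Op 1: fork(P0) -> P1. 2 ppages; refcounts: pp0:2 pp1:2
Op 2: write(P0, v0, 129). refcount(pp0)=2>1 -> COPY to pp2. 3 ppages; refcounts: pp0:1 pp1:2 pp2:1
Op 3: fork(P0) -> P2. 3 ppages; refcounts: pp0:1 pp1:3 pp2:2
Op 4: fork(P2) -> P3. 3 ppages; refcounts: pp0:1 pp1:4 pp2:3
Op 5: write(P0, v1, 127). refcount(pp1)=4>1 -> COPY to pp3. 4 ppages; refcounts: pp0:1 pp1:3 pp2:3 pp3:1
Op 6: read(P2, v1) -> 18. No state change.
Op 7: read(P2, v1) -> 18. No state change.
Op 8: write(P0, v0, 184). refcount(pp2)=3>1 -> COPY to pp4. 5 ppages; refcounts: pp0:1 pp1:3 pp2:2 pp3:1 pp4:1
Op 9: write(P2, v0, 160). refcount(pp2)=2>1 -> COPY to pp5. 6 ppages; refcounts: pp0:1 pp1:3 pp2:1 pp3:1 pp4:1 pp5:1
Op 10: read(P0, v1) -> 127. No state change.

yes yes yes yes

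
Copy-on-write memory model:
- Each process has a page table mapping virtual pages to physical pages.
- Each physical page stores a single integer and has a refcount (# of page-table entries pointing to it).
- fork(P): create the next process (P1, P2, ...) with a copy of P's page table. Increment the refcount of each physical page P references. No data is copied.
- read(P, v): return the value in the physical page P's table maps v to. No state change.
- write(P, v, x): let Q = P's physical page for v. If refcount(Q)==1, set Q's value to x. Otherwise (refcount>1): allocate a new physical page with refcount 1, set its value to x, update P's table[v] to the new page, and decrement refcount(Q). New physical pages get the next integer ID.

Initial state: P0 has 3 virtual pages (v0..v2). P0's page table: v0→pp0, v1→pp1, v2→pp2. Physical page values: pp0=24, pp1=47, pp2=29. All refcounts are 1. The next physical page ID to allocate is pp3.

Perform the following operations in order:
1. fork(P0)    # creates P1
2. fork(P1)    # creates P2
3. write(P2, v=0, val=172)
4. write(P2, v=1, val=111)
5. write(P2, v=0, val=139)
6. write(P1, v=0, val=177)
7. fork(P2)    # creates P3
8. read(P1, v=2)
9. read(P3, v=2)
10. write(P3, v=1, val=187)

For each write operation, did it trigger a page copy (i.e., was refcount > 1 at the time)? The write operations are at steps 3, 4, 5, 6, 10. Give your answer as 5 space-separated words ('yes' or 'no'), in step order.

Op 1: fork(P0) -> P1. 3 ppages; refcounts: pp0:2 pp1:2 pp2:2
Op 2: fork(P1) -> P2. 3 ppages; refcounts: pp0:3 pp1:3 pp2:3
Op 3: write(P2, v0, 172). refcount(pp0)=3>1 -> COPY to pp3. 4 ppages; refcounts: pp0:2 pp1:3 pp2:3 pp3:1
Op 4: write(P2, v1, 111). refcount(pp1)=3>1 -> COPY to pp4. 5 ppages; refcounts: pp0:2 pp1:2 pp2:3 pp3:1 pp4:1
Op 5: write(P2, v0, 139). refcount(pp3)=1 -> write in place. 5 ppages; refcounts: pp0:2 pp1:2 pp2:3 pp3:1 pp4:1
Op 6: write(P1, v0, 177). refcount(pp0)=2>1 -> COPY to pp5. 6 ppages; refcounts: pp0:1 pp1:2 pp2:3 pp3:1 pp4:1 pp5:1
Op 7: fork(P2) -> P3. 6 ppages; refcounts: pp0:1 pp1:2 pp2:4 pp3:2 pp4:2 pp5:1
Op 8: read(P1, v2) -> 29. No state change.
Op 9: read(P3, v2) -> 29. No state change.
Op 10: write(P3, v1, 187). refcount(pp4)=2>1 -> COPY to pp6. 7 ppages; refcounts: pp0:1 pp1:2 pp2:4 pp3:2 pp4:1 pp5:1 pp6:1

yes yes no yes yes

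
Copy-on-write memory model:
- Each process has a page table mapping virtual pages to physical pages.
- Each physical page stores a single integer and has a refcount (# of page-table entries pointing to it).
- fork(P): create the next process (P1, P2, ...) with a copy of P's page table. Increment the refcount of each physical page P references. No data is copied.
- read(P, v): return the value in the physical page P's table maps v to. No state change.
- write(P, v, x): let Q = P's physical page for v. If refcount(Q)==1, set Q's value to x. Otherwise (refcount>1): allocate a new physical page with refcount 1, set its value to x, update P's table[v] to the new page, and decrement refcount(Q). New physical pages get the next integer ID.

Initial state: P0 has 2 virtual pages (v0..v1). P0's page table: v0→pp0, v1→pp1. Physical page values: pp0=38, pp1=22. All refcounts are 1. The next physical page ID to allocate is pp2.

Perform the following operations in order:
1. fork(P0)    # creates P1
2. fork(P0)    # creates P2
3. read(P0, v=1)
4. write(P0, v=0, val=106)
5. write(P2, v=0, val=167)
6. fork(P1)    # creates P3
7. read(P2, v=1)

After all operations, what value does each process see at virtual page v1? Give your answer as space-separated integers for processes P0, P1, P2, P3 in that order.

Op 1: fork(P0) -> P1. 2 ppages; refcounts: pp0:2 pp1:2
Op 2: fork(P0) -> P2. 2 ppages; refcounts: pp0:3 pp1:3
Op 3: read(P0, v1) -> 22. No state change.
Op 4: write(P0, v0, 106). refcount(pp0)=3>1 -> COPY to pp2. 3 ppages; refcounts: pp0:2 pp1:3 pp2:1
Op 5: write(P2, v0, 167). refcount(pp0)=2>1 -> COPY to pp3. 4 ppages; refcounts: pp0:1 pp1:3 pp2:1 pp3:1
Op 6: fork(P1) -> P3. 4 ppages; refcounts: pp0:2 pp1:4 pp2:1 pp3:1
Op 7: read(P2, v1) -> 22. No state change.
P0: v1 -> pp1 = 22
P1: v1 -> pp1 = 22
P2: v1 -> pp1 = 22
P3: v1 -> pp1 = 22

Answer: 22 22 22 22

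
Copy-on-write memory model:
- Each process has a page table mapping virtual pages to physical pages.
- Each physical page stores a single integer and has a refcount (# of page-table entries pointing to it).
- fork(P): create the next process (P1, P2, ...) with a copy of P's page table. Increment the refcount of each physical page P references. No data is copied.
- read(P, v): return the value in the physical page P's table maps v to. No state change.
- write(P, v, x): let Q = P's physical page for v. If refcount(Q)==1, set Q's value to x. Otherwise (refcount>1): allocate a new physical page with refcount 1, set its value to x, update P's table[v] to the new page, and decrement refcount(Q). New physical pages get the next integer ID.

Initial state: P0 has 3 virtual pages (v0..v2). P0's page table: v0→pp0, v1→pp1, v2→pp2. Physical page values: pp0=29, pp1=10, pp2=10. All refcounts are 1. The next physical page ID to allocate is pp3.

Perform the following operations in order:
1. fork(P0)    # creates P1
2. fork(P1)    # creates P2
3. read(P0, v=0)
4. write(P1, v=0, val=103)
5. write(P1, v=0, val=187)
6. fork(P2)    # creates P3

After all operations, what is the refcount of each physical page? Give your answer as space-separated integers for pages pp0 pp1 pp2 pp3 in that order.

Op 1: fork(P0) -> P1. 3 ppages; refcounts: pp0:2 pp1:2 pp2:2
Op 2: fork(P1) -> P2. 3 ppages; refcounts: pp0:3 pp1:3 pp2:3
Op 3: read(P0, v0) -> 29. No state change.
Op 4: write(P1, v0, 103). refcount(pp0)=3>1 -> COPY to pp3. 4 ppages; refcounts: pp0:2 pp1:3 pp2:3 pp3:1
Op 5: write(P1, v0, 187). refcount(pp3)=1 -> write in place. 4 ppages; refcounts: pp0:2 pp1:3 pp2:3 pp3:1
Op 6: fork(P2) -> P3. 4 ppages; refcounts: pp0:3 pp1:4 pp2:4 pp3:1

Answer: 3 4 4 1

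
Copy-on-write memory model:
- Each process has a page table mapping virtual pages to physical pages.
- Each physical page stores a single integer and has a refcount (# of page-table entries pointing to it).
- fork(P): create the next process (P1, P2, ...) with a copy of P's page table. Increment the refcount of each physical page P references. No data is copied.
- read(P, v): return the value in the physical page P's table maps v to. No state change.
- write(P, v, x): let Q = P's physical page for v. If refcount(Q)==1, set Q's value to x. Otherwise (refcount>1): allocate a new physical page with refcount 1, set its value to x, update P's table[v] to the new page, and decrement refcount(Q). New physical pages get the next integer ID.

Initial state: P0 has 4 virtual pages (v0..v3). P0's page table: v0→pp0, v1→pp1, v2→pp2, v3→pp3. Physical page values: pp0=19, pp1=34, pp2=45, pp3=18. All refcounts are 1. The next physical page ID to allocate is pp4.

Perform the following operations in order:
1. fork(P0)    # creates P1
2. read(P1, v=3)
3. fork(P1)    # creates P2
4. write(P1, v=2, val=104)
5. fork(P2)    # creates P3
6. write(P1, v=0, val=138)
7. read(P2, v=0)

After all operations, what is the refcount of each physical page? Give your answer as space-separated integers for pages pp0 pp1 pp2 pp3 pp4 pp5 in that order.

Op 1: fork(P0) -> P1. 4 ppages; refcounts: pp0:2 pp1:2 pp2:2 pp3:2
Op 2: read(P1, v3) -> 18. No state change.
Op 3: fork(P1) -> P2. 4 ppages; refcounts: pp0:3 pp1:3 pp2:3 pp3:3
Op 4: write(P1, v2, 104). refcount(pp2)=3>1 -> COPY to pp4. 5 ppages; refcounts: pp0:3 pp1:3 pp2:2 pp3:3 pp4:1
Op 5: fork(P2) -> P3. 5 ppages; refcounts: pp0:4 pp1:4 pp2:3 pp3:4 pp4:1
Op 6: write(P1, v0, 138). refcount(pp0)=4>1 -> COPY to pp5. 6 ppages; refcounts: pp0:3 pp1:4 pp2:3 pp3:4 pp4:1 pp5:1
Op 7: read(P2, v0) -> 19. No state change.

Answer: 3 4 3 4 1 1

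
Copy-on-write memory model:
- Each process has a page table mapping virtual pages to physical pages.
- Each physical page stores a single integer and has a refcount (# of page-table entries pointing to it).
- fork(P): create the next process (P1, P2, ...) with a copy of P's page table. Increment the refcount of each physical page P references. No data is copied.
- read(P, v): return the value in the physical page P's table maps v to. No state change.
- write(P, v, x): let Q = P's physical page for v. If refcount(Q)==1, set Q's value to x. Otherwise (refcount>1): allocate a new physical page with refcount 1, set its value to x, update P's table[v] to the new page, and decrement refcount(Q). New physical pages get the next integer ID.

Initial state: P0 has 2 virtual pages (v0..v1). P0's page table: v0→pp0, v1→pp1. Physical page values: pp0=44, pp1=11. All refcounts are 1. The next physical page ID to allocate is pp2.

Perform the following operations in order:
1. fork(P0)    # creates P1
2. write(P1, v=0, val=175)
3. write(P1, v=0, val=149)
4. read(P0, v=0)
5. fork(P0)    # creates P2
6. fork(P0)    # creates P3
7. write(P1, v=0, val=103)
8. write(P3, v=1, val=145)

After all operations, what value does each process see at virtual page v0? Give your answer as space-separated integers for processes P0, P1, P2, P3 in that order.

Op 1: fork(P0) -> P1. 2 ppages; refcounts: pp0:2 pp1:2
Op 2: write(P1, v0, 175). refcount(pp0)=2>1 -> COPY to pp2. 3 ppages; refcounts: pp0:1 pp1:2 pp2:1
Op 3: write(P1, v0, 149). refcount(pp2)=1 -> write in place. 3 ppages; refcounts: pp0:1 pp1:2 pp2:1
Op 4: read(P0, v0) -> 44. No state change.
Op 5: fork(P0) -> P2. 3 ppages; refcounts: pp0:2 pp1:3 pp2:1
Op 6: fork(P0) -> P3. 3 ppages; refcounts: pp0:3 pp1:4 pp2:1
Op 7: write(P1, v0, 103). refcount(pp2)=1 -> write in place. 3 ppages; refcounts: pp0:3 pp1:4 pp2:1
Op 8: write(P3, v1, 145). refcount(pp1)=4>1 -> COPY to pp3. 4 ppages; refcounts: pp0:3 pp1:3 pp2:1 pp3:1
P0: v0 -> pp0 = 44
P1: v0 -> pp2 = 103
P2: v0 -> pp0 = 44
P3: v0 -> pp0 = 44

Answer: 44 103 44 44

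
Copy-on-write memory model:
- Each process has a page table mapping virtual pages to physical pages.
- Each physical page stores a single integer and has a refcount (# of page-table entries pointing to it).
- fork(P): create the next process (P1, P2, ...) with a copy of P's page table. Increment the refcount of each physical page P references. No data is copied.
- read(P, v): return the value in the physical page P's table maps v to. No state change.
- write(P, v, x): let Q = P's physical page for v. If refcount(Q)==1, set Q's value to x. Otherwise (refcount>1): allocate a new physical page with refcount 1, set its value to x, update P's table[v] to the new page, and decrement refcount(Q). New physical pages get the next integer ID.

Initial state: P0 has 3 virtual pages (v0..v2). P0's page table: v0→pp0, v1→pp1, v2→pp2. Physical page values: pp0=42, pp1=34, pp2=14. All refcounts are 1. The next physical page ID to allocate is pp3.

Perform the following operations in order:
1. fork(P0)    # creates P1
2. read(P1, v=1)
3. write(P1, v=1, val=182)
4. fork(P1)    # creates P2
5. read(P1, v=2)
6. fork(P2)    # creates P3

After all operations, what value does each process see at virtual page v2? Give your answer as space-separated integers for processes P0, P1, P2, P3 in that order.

Answer: 14 14 14 14

Derivation:
Op 1: fork(P0) -> P1. 3 ppages; refcounts: pp0:2 pp1:2 pp2:2
Op 2: read(P1, v1) -> 34. No state change.
Op 3: write(P1, v1, 182). refcount(pp1)=2>1 -> COPY to pp3. 4 ppages; refcounts: pp0:2 pp1:1 pp2:2 pp3:1
Op 4: fork(P1) -> P2. 4 ppages; refcounts: pp0:3 pp1:1 pp2:3 pp3:2
Op 5: read(P1, v2) -> 14. No state change.
Op 6: fork(P2) -> P3. 4 ppages; refcounts: pp0:4 pp1:1 pp2:4 pp3:3
P0: v2 -> pp2 = 14
P1: v2 -> pp2 = 14
P2: v2 -> pp2 = 14
P3: v2 -> pp2 = 14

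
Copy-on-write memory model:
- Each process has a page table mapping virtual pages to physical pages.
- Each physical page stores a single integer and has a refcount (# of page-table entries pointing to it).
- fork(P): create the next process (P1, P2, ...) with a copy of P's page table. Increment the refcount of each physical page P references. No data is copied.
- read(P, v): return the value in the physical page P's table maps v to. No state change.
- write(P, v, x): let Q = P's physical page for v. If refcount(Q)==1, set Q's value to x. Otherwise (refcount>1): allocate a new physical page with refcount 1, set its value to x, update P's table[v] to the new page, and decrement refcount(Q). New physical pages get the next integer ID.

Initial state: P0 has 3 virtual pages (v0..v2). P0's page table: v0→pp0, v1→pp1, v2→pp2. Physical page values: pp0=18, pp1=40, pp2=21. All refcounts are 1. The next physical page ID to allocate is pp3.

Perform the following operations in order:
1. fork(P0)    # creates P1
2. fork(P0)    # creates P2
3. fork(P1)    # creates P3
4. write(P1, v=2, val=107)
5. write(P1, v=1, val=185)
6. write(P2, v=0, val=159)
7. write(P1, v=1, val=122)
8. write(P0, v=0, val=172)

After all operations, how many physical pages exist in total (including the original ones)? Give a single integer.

Op 1: fork(P0) -> P1. 3 ppages; refcounts: pp0:2 pp1:2 pp2:2
Op 2: fork(P0) -> P2. 3 ppages; refcounts: pp0:3 pp1:3 pp2:3
Op 3: fork(P1) -> P3. 3 ppages; refcounts: pp0:4 pp1:4 pp2:4
Op 4: write(P1, v2, 107). refcount(pp2)=4>1 -> COPY to pp3. 4 ppages; refcounts: pp0:4 pp1:4 pp2:3 pp3:1
Op 5: write(P1, v1, 185). refcount(pp1)=4>1 -> COPY to pp4. 5 ppages; refcounts: pp0:4 pp1:3 pp2:3 pp3:1 pp4:1
Op 6: write(P2, v0, 159). refcount(pp0)=4>1 -> COPY to pp5. 6 ppages; refcounts: pp0:3 pp1:3 pp2:3 pp3:1 pp4:1 pp5:1
Op 7: write(P1, v1, 122). refcount(pp4)=1 -> write in place. 6 ppages; refcounts: pp0:3 pp1:3 pp2:3 pp3:1 pp4:1 pp5:1
Op 8: write(P0, v0, 172). refcount(pp0)=3>1 -> COPY to pp6. 7 ppages; refcounts: pp0:2 pp1:3 pp2:3 pp3:1 pp4:1 pp5:1 pp6:1

Answer: 7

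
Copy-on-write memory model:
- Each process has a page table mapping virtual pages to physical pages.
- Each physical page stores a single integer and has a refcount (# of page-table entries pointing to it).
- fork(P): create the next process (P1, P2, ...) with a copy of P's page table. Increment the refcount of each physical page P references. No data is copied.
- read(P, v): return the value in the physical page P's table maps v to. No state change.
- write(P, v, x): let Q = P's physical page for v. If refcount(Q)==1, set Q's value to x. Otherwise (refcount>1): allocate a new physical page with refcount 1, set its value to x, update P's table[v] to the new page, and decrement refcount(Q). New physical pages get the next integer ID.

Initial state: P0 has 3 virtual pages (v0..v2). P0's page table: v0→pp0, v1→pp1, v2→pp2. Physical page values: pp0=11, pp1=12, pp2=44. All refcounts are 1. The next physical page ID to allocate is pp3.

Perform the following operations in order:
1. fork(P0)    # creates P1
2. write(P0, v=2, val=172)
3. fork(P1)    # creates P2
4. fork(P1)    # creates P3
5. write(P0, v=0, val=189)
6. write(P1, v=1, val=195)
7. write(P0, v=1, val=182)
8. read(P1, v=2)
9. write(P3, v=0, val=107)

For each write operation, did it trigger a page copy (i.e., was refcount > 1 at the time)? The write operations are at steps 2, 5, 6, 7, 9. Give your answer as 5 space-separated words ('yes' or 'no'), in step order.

Op 1: fork(P0) -> P1. 3 ppages; refcounts: pp0:2 pp1:2 pp2:2
Op 2: write(P0, v2, 172). refcount(pp2)=2>1 -> COPY to pp3. 4 ppages; refcounts: pp0:2 pp1:2 pp2:1 pp3:1
Op 3: fork(P1) -> P2. 4 ppages; refcounts: pp0:3 pp1:3 pp2:2 pp3:1
Op 4: fork(P1) -> P3. 4 ppages; refcounts: pp0:4 pp1:4 pp2:3 pp3:1
Op 5: write(P0, v0, 189). refcount(pp0)=4>1 -> COPY to pp4. 5 ppages; refcounts: pp0:3 pp1:4 pp2:3 pp3:1 pp4:1
Op 6: write(P1, v1, 195). refcount(pp1)=4>1 -> COPY to pp5. 6 ppages; refcounts: pp0:3 pp1:3 pp2:3 pp3:1 pp4:1 pp5:1
Op 7: write(P0, v1, 182). refcount(pp1)=3>1 -> COPY to pp6. 7 ppages; refcounts: pp0:3 pp1:2 pp2:3 pp3:1 pp4:1 pp5:1 pp6:1
Op 8: read(P1, v2) -> 44. No state change.
Op 9: write(P3, v0, 107). refcount(pp0)=3>1 -> COPY to pp7. 8 ppages; refcounts: pp0:2 pp1:2 pp2:3 pp3:1 pp4:1 pp5:1 pp6:1 pp7:1

yes yes yes yes yes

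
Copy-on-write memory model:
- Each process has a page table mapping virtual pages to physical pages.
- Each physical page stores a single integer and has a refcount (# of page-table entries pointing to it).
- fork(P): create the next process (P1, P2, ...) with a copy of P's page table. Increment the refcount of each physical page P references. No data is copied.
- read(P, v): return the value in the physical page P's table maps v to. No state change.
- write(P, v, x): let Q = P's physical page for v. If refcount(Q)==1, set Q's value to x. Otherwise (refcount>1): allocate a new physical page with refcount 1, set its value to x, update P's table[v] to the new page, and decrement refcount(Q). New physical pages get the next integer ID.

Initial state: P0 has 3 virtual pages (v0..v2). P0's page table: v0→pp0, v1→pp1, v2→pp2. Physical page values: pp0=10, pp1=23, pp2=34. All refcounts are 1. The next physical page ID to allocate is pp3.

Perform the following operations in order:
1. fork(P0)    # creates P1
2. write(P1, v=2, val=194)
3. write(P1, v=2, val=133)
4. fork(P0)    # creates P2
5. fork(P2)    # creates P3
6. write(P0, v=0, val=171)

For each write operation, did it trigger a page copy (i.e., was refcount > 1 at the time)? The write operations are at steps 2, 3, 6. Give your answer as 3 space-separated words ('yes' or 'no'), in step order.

Op 1: fork(P0) -> P1. 3 ppages; refcounts: pp0:2 pp1:2 pp2:2
Op 2: write(P1, v2, 194). refcount(pp2)=2>1 -> COPY to pp3. 4 ppages; refcounts: pp0:2 pp1:2 pp2:1 pp3:1
Op 3: write(P1, v2, 133). refcount(pp3)=1 -> write in place. 4 ppages; refcounts: pp0:2 pp1:2 pp2:1 pp3:1
Op 4: fork(P0) -> P2. 4 ppages; refcounts: pp0:3 pp1:3 pp2:2 pp3:1
Op 5: fork(P2) -> P3. 4 ppages; refcounts: pp0:4 pp1:4 pp2:3 pp3:1
Op 6: write(P0, v0, 171). refcount(pp0)=4>1 -> COPY to pp4. 5 ppages; refcounts: pp0:3 pp1:4 pp2:3 pp3:1 pp4:1

yes no yes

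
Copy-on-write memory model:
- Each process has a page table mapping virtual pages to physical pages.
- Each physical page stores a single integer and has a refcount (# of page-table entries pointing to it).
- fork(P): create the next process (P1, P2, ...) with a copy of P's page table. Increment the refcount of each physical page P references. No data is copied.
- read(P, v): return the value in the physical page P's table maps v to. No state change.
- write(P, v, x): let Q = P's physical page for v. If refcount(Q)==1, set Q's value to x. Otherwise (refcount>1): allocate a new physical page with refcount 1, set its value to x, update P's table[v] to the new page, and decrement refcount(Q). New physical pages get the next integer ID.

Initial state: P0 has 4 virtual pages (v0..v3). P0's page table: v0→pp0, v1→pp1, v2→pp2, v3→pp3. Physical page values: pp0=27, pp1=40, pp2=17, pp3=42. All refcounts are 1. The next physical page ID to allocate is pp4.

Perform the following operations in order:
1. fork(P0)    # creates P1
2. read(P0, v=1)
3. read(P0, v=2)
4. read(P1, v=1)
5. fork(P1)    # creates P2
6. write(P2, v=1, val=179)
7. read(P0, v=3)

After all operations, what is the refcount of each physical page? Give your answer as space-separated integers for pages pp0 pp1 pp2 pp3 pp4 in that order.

Answer: 3 2 3 3 1

Derivation:
Op 1: fork(P0) -> P1. 4 ppages; refcounts: pp0:2 pp1:2 pp2:2 pp3:2
Op 2: read(P0, v1) -> 40. No state change.
Op 3: read(P0, v2) -> 17. No state change.
Op 4: read(P1, v1) -> 40. No state change.
Op 5: fork(P1) -> P2. 4 ppages; refcounts: pp0:3 pp1:3 pp2:3 pp3:3
Op 6: write(P2, v1, 179). refcount(pp1)=3>1 -> COPY to pp4. 5 ppages; refcounts: pp0:3 pp1:2 pp2:3 pp3:3 pp4:1
Op 7: read(P0, v3) -> 42. No state change.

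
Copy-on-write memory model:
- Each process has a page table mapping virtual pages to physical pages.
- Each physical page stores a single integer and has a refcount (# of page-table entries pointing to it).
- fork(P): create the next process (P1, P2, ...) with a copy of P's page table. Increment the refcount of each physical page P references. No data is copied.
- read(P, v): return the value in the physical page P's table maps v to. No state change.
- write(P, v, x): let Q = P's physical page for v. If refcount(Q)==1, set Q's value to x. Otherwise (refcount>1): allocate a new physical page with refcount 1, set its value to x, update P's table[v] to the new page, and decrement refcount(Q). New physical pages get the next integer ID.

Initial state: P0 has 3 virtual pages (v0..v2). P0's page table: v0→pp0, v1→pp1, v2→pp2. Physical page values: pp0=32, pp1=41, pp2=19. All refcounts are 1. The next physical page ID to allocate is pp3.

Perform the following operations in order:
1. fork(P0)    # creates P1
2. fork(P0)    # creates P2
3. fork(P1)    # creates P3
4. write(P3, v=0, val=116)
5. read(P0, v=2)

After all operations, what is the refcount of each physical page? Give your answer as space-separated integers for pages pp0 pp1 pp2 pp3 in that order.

Answer: 3 4 4 1

Derivation:
Op 1: fork(P0) -> P1. 3 ppages; refcounts: pp0:2 pp1:2 pp2:2
Op 2: fork(P0) -> P2. 3 ppages; refcounts: pp0:3 pp1:3 pp2:3
Op 3: fork(P1) -> P3. 3 ppages; refcounts: pp0:4 pp1:4 pp2:4
Op 4: write(P3, v0, 116). refcount(pp0)=4>1 -> COPY to pp3. 4 ppages; refcounts: pp0:3 pp1:4 pp2:4 pp3:1
Op 5: read(P0, v2) -> 19. No state change.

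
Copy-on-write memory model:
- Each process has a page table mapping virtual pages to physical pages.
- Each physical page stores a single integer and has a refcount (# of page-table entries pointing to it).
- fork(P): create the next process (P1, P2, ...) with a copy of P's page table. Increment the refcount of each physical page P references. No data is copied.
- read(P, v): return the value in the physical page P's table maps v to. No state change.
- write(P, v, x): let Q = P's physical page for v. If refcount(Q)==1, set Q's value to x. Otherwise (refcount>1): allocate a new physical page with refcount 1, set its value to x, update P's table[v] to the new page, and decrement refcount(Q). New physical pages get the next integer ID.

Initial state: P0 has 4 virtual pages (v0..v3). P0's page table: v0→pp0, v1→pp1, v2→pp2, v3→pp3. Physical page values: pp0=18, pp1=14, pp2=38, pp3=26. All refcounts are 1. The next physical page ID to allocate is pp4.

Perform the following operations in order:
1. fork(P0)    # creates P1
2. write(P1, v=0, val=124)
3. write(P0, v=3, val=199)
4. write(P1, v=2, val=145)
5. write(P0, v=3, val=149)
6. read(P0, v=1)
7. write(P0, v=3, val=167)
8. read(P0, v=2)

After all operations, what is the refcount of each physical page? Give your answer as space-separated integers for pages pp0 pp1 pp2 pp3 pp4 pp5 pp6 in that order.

Answer: 1 2 1 1 1 1 1

Derivation:
Op 1: fork(P0) -> P1. 4 ppages; refcounts: pp0:2 pp1:2 pp2:2 pp3:2
Op 2: write(P1, v0, 124). refcount(pp0)=2>1 -> COPY to pp4. 5 ppages; refcounts: pp0:1 pp1:2 pp2:2 pp3:2 pp4:1
Op 3: write(P0, v3, 199). refcount(pp3)=2>1 -> COPY to pp5. 6 ppages; refcounts: pp0:1 pp1:2 pp2:2 pp3:1 pp4:1 pp5:1
Op 4: write(P1, v2, 145). refcount(pp2)=2>1 -> COPY to pp6. 7 ppages; refcounts: pp0:1 pp1:2 pp2:1 pp3:1 pp4:1 pp5:1 pp6:1
Op 5: write(P0, v3, 149). refcount(pp5)=1 -> write in place. 7 ppages; refcounts: pp0:1 pp1:2 pp2:1 pp3:1 pp4:1 pp5:1 pp6:1
Op 6: read(P0, v1) -> 14. No state change.
Op 7: write(P0, v3, 167). refcount(pp5)=1 -> write in place. 7 ppages; refcounts: pp0:1 pp1:2 pp2:1 pp3:1 pp4:1 pp5:1 pp6:1
Op 8: read(P0, v2) -> 38. No state change.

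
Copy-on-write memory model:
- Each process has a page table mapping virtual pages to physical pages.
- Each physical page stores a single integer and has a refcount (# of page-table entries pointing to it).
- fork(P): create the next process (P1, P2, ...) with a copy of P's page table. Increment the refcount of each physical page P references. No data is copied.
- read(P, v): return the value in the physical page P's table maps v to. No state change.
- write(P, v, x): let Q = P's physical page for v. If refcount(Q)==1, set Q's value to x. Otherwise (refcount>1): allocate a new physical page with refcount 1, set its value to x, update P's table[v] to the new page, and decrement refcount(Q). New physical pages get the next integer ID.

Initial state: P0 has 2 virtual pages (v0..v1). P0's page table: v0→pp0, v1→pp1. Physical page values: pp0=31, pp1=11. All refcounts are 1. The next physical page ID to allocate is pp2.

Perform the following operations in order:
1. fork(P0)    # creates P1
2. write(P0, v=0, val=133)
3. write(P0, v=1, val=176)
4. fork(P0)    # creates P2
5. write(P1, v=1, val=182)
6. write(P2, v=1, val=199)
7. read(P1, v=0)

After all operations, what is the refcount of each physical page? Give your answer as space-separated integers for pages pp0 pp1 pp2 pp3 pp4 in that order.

Op 1: fork(P0) -> P1. 2 ppages; refcounts: pp0:2 pp1:2
Op 2: write(P0, v0, 133). refcount(pp0)=2>1 -> COPY to pp2. 3 ppages; refcounts: pp0:1 pp1:2 pp2:1
Op 3: write(P0, v1, 176). refcount(pp1)=2>1 -> COPY to pp3. 4 ppages; refcounts: pp0:1 pp1:1 pp2:1 pp3:1
Op 4: fork(P0) -> P2. 4 ppages; refcounts: pp0:1 pp1:1 pp2:2 pp3:2
Op 5: write(P1, v1, 182). refcount(pp1)=1 -> write in place. 4 ppages; refcounts: pp0:1 pp1:1 pp2:2 pp3:2
Op 6: write(P2, v1, 199). refcount(pp3)=2>1 -> COPY to pp4. 5 ppages; refcounts: pp0:1 pp1:1 pp2:2 pp3:1 pp4:1
Op 7: read(P1, v0) -> 31. No state change.

Answer: 1 1 2 1 1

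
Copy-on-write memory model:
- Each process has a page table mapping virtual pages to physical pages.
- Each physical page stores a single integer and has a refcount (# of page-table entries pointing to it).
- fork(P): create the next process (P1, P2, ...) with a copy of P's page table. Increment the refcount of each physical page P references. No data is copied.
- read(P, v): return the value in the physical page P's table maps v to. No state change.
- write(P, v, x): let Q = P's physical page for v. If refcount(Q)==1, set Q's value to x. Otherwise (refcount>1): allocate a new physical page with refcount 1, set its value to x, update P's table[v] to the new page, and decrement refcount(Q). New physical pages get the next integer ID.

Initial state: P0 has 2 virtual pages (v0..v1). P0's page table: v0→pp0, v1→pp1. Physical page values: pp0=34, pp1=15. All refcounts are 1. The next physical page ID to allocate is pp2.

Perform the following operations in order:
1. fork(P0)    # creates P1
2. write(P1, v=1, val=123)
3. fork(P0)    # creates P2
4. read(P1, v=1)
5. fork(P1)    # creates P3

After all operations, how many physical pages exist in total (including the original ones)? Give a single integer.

Op 1: fork(P0) -> P1. 2 ppages; refcounts: pp0:2 pp1:2
Op 2: write(P1, v1, 123). refcount(pp1)=2>1 -> COPY to pp2. 3 ppages; refcounts: pp0:2 pp1:1 pp2:1
Op 3: fork(P0) -> P2. 3 ppages; refcounts: pp0:3 pp1:2 pp2:1
Op 4: read(P1, v1) -> 123. No state change.
Op 5: fork(P1) -> P3. 3 ppages; refcounts: pp0:4 pp1:2 pp2:2

Answer: 3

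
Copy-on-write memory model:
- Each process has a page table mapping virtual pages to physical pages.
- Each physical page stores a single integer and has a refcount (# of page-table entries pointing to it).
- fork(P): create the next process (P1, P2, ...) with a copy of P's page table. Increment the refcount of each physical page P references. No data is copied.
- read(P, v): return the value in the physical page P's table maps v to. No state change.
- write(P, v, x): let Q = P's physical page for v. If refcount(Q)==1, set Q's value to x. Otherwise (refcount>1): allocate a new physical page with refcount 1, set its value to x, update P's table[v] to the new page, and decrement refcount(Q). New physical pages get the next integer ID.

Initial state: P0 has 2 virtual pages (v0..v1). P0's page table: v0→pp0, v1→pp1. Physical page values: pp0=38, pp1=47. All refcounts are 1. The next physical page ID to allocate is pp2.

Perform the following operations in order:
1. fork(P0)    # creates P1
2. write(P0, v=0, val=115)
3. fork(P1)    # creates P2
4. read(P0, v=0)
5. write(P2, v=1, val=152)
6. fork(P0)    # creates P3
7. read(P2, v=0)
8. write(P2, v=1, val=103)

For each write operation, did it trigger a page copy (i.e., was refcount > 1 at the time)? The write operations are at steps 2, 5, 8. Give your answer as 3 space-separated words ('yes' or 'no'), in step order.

Op 1: fork(P0) -> P1. 2 ppages; refcounts: pp0:2 pp1:2
Op 2: write(P0, v0, 115). refcount(pp0)=2>1 -> COPY to pp2. 3 ppages; refcounts: pp0:1 pp1:2 pp2:1
Op 3: fork(P1) -> P2. 3 ppages; refcounts: pp0:2 pp1:3 pp2:1
Op 4: read(P0, v0) -> 115. No state change.
Op 5: write(P2, v1, 152). refcount(pp1)=3>1 -> COPY to pp3. 4 ppages; refcounts: pp0:2 pp1:2 pp2:1 pp3:1
Op 6: fork(P0) -> P3. 4 ppages; refcounts: pp0:2 pp1:3 pp2:2 pp3:1
Op 7: read(P2, v0) -> 38. No state change.
Op 8: write(P2, v1, 103). refcount(pp3)=1 -> write in place. 4 ppages; refcounts: pp0:2 pp1:3 pp2:2 pp3:1

yes yes no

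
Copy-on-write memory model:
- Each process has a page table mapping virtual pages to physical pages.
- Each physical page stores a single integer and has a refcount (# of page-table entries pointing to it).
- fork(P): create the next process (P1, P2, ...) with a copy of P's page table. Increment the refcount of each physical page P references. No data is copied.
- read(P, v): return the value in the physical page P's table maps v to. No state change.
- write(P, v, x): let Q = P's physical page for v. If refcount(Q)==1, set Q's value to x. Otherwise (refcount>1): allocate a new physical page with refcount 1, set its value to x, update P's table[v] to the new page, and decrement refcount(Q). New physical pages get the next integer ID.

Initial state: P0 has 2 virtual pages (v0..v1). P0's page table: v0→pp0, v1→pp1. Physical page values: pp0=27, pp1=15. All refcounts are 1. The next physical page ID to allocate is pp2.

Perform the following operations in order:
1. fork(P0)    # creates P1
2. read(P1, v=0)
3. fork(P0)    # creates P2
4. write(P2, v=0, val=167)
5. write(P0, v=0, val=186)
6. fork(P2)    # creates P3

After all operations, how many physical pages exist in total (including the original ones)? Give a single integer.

Op 1: fork(P0) -> P1. 2 ppages; refcounts: pp0:2 pp1:2
Op 2: read(P1, v0) -> 27. No state change.
Op 3: fork(P0) -> P2. 2 ppages; refcounts: pp0:3 pp1:3
Op 4: write(P2, v0, 167). refcount(pp0)=3>1 -> COPY to pp2. 3 ppages; refcounts: pp0:2 pp1:3 pp2:1
Op 5: write(P0, v0, 186). refcount(pp0)=2>1 -> COPY to pp3. 4 ppages; refcounts: pp0:1 pp1:3 pp2:1 pp3:1
Op 6: fork(P2) -> P3. 4 ppages; refcounts: pp0:1 pp1:4 pp2:2 pp3:1

Answer: 4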